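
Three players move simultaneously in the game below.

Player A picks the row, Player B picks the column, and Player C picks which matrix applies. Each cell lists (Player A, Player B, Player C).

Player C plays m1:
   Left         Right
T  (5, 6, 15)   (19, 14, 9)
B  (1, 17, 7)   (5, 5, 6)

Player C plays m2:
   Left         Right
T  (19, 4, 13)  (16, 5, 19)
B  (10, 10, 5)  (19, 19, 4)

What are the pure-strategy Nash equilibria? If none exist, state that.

There is no pure-strategy Nash equilibrium.

For each player, find the best response to each opponent profile; mutual best responses are the pure NE.
Player A against (Left, m1): payoffs 5, 1 → best response T.
Player A against (Left, m2): payoffs 19, 10 → best response T.
Player A against (Right, m1): payoffs 19, 5 → best response T.
Player A against (Right, m2): payoffs 16, 19 → best response B.
Player B against (T, m1): payoffs 6, 14 → best response Right.
Player B against (T, m2): payoffs 4, 5 → best response Right.
Player B against (B, m1): payoffs 17, 5 → best response Left.
Player B against (B, m2): payoffs 10, 19 → best response Right.
Player C against (T, Left): payoffs 15, 13 → best response m1.
Player C against (T, Right): payoffs 9, 19 → best response m2.
Player C against (B, Left): payoffs 7, 5 → best response m1.
Player C against (B, Right): payoffs 6, 4 → best response m1.
No profile is a mutual best response for all players.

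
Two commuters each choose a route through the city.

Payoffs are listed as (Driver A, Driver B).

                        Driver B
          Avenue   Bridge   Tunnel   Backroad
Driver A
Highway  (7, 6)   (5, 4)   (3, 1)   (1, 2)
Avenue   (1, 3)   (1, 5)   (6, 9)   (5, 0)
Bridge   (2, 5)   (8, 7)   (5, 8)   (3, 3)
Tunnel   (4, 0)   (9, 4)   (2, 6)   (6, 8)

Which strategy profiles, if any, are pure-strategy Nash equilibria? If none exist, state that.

(Highway, Avenue): Driver A gets 7, best alternative 4; Driver B gets 6, best alternative 4. No profitable deviation — NE.
(Highway, Bridge): Driver A can switch to Bridge (5 → 8). Not NE.
(Highway, Tunnel): Driver A can switch to Avenue (3 → 6). Not NE.
(Highway, Backroad): Driver A can switch to Avenue (1 → 5). Not NE.
(Avenue, Avenue): Driver A can switch to Highway (1 → 7). Not NE.
(Avenue, Bridge): Driver A can switch to Highway (1 → 5). Not NE.
(Avenue, Tunnel): Driver A gets 6, best alternative 5; Driver B gets 9, best alternative 5. No profitable deviation — NE.
(Avenue, Backroad): Driver A can switch to Tunnel (5 → 6). Not NE.
(Bridge, Avenue): Driver A can switch to Highway (2 → 7). Not NE.
(Bridge, Bridge): Driver A can switch to Tunnel (8 → 9). Not NE.
(Bridge, Tunnel): Driver A can switch to Avenue (5 → 6). Not NE.
(Bridge, Backroad): Driver A can switch to Avenue (3 → 5). Not NE.
(Tunnel, Backroad): Driver A gets 6, best alternative 5; Driver B gets 8, best alternative 6. No profitable deviation — NE.
(The remaining 3 profiles each have a profitable deviation by the same check.)

(Highway, Avenue) and (Avenue, Tunnel) and (Tunnel, Backroad)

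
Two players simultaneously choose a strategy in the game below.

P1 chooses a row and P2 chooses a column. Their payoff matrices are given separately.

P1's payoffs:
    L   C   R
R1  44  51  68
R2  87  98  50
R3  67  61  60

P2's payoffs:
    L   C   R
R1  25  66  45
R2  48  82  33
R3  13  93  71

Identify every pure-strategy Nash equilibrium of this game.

(R2, C)

(R1, L): P1 can switch to R2 (44 → 87). Not NE.
(R1, C): P1 can switch to R2 (51 → 98). Not NE.
(R1, R): P2 can switch to C (45 → 66). Not NE.
(R2, L): P2 can switch to C (48 → 82). Not NE.
(R2, C): P1 gets 98, best alternative 61; P2 gets 82, best alternative 48. No profitable deviation — NE.
(R2, R): P1 can switch to R1 (50 → 68). Not NE.
(R3, L): P1 can switch to R2 (67 → 87). Not NE.
(The remaining 2 profiles each have a profitable deviation by the same check.)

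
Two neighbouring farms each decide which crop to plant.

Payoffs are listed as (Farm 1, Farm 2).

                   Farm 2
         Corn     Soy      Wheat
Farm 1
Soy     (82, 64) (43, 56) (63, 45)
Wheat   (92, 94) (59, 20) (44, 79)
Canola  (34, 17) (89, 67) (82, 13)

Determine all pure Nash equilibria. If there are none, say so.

The pure Nash equilibria are (Wheat, Corn) and (Canola, Soy).

(Soy, Corn): Farm 1 can switch to Wheat (82 → 92). Not NE.
(Soy, Soy): Farm 1 can switch to Wheat (43 → 59). Not NE.
(Soy, Wheat): Farm 1 can switch to Canola (63 → 82). Not NE.
(Wheat, Corn): Farm 1 gets 92, best alternative 82; Farm 2 gets 94, best alternative 79. No profitable deviation — NE.
(Wheat, Soy): Farm 1 can switch to Canola (59 → 89). Not NE.
(Wheat, Wheat): Farm 1 can switch to Soy (44 → 63). Not NE.
(Canola, Corn): Farm 1 can switch to Soy (34 → 82). Not NE.
(Canola, Soy): Farm 1 gets 89, best alternative 59; Farm 2 gets 67, best alternative 17. No profitable deviation — NE.
(Canola, Wheat): Farm 2 can switch to Corn (13 → 17). Not NE.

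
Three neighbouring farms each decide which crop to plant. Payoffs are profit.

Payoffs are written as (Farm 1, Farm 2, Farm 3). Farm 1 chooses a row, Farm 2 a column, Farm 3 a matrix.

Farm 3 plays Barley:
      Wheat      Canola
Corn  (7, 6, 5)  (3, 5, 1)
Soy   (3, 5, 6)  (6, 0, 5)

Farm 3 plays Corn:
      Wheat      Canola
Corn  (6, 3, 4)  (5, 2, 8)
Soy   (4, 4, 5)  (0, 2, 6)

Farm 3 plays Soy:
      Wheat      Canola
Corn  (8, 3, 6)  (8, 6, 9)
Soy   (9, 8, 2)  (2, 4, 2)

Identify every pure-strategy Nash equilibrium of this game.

For each strategy profile, look for a profitable unilateral deviation.
(Corn, Wheat, Barley): Farm 3 can switch to Soy (5 → 6). Not NE.
(Corn, Wheat, Corn): Farm 3 can switch to Barley (4 → 5). Not NE.
(Corn, Wheat, Soy): Farm 1 can switch to Soy (8 → 9). Not NE.
(Corn, Canola, Barley): Farm 1 can switch to Soy (3 → 6). Not NE.
(Corn, Canola, Corn): Farm 2 can switch to Wheat (2 → 3). Not NE.
(Corn, Canola, Soy): Farm 1 gets 8, best alternative 2; Farm 2 gets 6, best alternative 3; Farm 3 gets 9, best alternative 8. No profitable deviation — NE.
(Soy, Wheat, Barley): Farm 1 can switch to Corn (3 → 7). Not NE.
(Soy, Wheat, Corn): Farm 1 can switch to Corn (4 → 6). Not NE.
(Soy, Wheat, Soy): Farm 3 can switch to Barley (2 → 6). Not NE.
(Soy, Canola, Barley): Farm 2 can switch to Wheat (0 → 5). Not NE.
(Soy, Canola, Corn): Farm 1 can switch to Corn (0 → 5). Not NE.
(Soy, Canola, Soy): Farm 1 can switch to Corn (2 → 8). Not NE.

Pure NE: (Corn, Canola, Soy)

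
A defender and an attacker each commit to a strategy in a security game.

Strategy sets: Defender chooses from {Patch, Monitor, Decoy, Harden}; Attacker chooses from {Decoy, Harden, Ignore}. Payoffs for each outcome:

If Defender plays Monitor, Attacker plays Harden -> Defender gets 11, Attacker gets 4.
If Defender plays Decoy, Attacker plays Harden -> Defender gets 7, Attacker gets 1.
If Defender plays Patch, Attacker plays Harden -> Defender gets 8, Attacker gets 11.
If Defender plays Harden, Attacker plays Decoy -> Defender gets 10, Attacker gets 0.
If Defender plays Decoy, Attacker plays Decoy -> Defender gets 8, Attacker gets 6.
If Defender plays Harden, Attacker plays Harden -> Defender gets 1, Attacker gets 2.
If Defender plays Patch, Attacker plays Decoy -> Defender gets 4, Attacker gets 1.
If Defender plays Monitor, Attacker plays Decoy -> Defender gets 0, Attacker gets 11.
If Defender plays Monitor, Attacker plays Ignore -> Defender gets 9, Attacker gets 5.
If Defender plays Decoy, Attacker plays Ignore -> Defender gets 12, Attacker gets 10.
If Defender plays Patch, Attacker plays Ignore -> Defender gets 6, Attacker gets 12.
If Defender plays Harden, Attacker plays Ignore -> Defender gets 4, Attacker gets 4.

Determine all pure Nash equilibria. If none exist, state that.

Mark each player's best response to every combination of opponents' strategies; a profile where every player is best-responding is a pure Nash equilibrium.
Defender against Decoy: payoffs 4, 0, 8, 10 → best response Harden.
Defender against Harden: payoffs 8, 11, 7, 1 → best response Monitor.
Defender against Ignore: payoffs 6, 9, 12, 4 → best response Decoy.
Attacker against Patch: payoffs 1, 11, 12 → best response Ignore.
Attacker against Monitor: payoffs 11, 4, 5 → best response Decoy.
Attacker against Decoy: payoffs 6, 1, 10 → best response Ignore.
Attacker against Harden: payoffs 0, 2, 4 → best response Ignore.
Mutual best responses: (Decoy, Ignore).

Pure NE: (Decoy, Ignore)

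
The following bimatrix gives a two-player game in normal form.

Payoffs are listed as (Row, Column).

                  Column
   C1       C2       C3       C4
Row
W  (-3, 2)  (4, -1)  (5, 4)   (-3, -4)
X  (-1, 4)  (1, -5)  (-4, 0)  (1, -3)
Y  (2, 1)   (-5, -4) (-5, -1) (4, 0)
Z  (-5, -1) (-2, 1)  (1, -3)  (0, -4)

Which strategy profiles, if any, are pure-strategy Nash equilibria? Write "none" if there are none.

For each player, find the best response to each opponent profile; mutual best responses are the pure NE.
Row against C1: payoffs -3, -1, 2, -5 → best response Y.
Row against C2: payoffs 4, 1, -5, -2 → best response W.
Row against C3: payoffs 5, -4, -5, 1 → best response W.
Row against C4: payoffs -3, 1, 4, 0 → best response Y.
Column against W: payoffs 2, -1, 4, -4 → best response C3.
Column against X: payoffs 4, -5, 0, -3 → best response C1.
Column against Y: payoffs 1, -4, -1, 0 → best response C1.
Column against Z: payoffs -1, 1, -3, -4 → best response C2.
Mutual best responses: (W, C3); (Y, C1).

The pure Nash equilibria are (W, C3), (Y, C1).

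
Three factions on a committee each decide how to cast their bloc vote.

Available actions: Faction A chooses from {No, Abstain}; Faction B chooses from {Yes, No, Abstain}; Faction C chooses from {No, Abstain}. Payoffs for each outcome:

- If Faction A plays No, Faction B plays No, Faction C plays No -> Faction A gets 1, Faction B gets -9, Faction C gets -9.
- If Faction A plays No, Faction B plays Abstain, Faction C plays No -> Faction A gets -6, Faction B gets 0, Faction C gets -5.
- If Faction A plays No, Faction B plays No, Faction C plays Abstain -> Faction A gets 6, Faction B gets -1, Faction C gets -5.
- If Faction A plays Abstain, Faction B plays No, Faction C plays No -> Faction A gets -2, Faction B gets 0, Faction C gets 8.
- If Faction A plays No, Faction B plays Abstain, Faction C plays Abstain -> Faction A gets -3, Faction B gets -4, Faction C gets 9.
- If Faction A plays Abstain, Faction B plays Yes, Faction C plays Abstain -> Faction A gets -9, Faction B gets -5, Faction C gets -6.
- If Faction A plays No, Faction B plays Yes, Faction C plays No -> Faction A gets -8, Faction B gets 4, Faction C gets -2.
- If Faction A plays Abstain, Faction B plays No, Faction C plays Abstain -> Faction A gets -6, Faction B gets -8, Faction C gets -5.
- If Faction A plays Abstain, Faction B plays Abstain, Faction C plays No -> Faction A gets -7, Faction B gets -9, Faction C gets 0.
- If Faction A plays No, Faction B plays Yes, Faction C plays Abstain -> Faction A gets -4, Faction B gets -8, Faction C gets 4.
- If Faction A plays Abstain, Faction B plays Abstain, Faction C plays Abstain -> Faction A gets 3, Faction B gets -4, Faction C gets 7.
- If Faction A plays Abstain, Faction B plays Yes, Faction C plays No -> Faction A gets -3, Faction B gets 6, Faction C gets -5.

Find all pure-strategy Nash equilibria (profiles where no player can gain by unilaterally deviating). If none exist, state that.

(No, No, Abstain); (Abstain, Yes, No); (Abstain, Abstain, Abstain)

(No, Yes, No): Faction A can switch to Abstain (-8 → -3). Not NE.
(No, Yes, Abstain): Faction B can switch to No (-8 → -1). Not NE.
(No, No, No): Faction B can switch to Yes (-9 → 4). Not NE.
(No, No, Abstain): Faction A gets 6, best alternative -6; Faction B gets -1, best alternative -4; Faction C gets -5, best alternative -9. No profitable deviation — NE.
(No, Abstain, No): Faction B can switch to Yes (0 → 4). Not NE.
(No, Abstain, Abstain): Faction A can switch to Abstain (-3 → 3). Not NE.
(Abstain, Yes, No): Faction A gets -3, best alternative -8; Faction B gets 6, best alternative 0; Faction C gets -5, best alternative -6. No profitable deviation — NE.
(Abstain, Yes, Abstain): Faction A can switch to No (-9 → -4). Not NE.
(Abstain, No, No): Faction A can switch to No (-2 → 1). Not NE.
(Abstain, No, Abstain): Faction A can switch to No (-6 → 6). Not NE.
(Abstain, Abstain, No): Faction A can switch to No (-7 → -6). Not NE.
(Abstain, Abstain, Abstain): Faction A gets 3, best alternative -3; Faction B gets -4, best alternative -5; Faction C gets 7, best alternative 0. No profitable deviation — NE.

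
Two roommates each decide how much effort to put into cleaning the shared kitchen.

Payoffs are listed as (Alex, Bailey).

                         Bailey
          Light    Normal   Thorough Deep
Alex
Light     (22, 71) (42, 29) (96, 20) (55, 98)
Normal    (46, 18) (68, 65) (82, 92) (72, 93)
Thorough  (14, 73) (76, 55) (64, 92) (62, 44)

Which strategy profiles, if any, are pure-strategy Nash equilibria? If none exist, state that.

(Normal, Deep)

(Light, Light): Alex can switch to Normal (22 → 46). Not NE.
(Light, Normal): Alex can switch to Normal (42 → 68). Not NE.
(Light, Thorough): Bailey can switch to Light (20 → 71). Not NE.
(Light, Deep): Alex can switch to Normal (55 → 72). Not NE.
(Normal, Light): Bailey can switch to Normal (18 → 65). Not NE.
(Normal, Normal): Alex can switch to Thorough (68 → 76). Not NE.
(Normal, Deep): Alex gets 72, best alternative 62; Bailey gets 93, best alternative 92. No profitable deviation — NE.
(The remaining 5 profiles each have a profitable deviation by the same check.)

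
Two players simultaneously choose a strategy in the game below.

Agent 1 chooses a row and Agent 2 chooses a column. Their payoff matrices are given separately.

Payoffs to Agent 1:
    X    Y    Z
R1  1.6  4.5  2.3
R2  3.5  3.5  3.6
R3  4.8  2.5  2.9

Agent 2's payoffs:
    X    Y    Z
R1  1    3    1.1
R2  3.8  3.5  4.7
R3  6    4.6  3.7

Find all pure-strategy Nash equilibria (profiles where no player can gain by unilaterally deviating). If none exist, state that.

For each strategy profile, look for a profitable unilateral deviation.
(R1, X): Agent 1 can switch to R2 (1.6 → 3.5). Not NE.
(R1, Y): Agent 1 gets 4.5, best alternative 3.5; Agent 2 gets 3, best alternative 1.1. No profitable deviation — NE.
(R1, Z): Agent 1 can switch to R2 (2.3 → 3.6). Not NE.
(R2, X): Agent 1 can switch to R3 (3.5 → 4.8). Not NE.
(R2, Y): Agent 1 can switch to R1 (3.5 → 4.5). Not NE.
(R2, Z): Agent 1 gets 3.6, best alternative 2.9; Agent 2 gets 4.7, best alternative 3.8. No profitable deviation — NE.
(R3, X): Agent 1 gets 4.8, best alternative 3.5; Agent 2 gets 6, best alternative 4.6. No profitable deviation — NE.
(R3, Y): Agent 1 can switch to R1 (2.5 → 4.5). Not NE.
(R3, Z): Agent 1 can switch to R2 (2.9 → 3.6). Not NE.

Pure-strategy Nash equilibria: (R1, Y); (R2, Z); (R3, X)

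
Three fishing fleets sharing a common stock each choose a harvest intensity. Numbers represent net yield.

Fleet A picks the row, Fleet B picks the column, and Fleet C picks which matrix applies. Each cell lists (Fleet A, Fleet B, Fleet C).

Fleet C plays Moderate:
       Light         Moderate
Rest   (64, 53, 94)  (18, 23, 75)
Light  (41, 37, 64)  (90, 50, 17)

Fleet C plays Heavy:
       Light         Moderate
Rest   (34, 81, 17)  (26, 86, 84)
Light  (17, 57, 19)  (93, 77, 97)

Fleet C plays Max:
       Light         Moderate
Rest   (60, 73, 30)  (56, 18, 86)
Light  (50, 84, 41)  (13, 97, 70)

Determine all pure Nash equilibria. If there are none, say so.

For each player, find the best response to each opponent profile; mutual best responses are the pure NE.
Fleet A against (Light, Moderate): payoffs 64, 41 → best response Rest.
Fleet A against (Light, Heavy): payoffs 34, 17 → best response Rest.
Fleet A against (Light, Max): payoffs 60, 50 → best response Rest.
Fleet A against (Moderate, Moderate): payoffs 18, 90 → best response Light.
Fleet A against (Moderate, Heavy): payoffs 26, 93 → best response Light.
Fleet A against (Moderate, Max): payoffs 56, 13 → best response Rest.
Fleet B against (Rest, Moderate): payoffs 53, 23 → best response Light.
Fleet B against (Rest, Heavy): payoffs 81, 86 → best response Moderate.
Fleet B against (Rest, Max): payoffs 73, 18 → best response Light.
Fleet B against (Light, Moderate): payoffs 37, 50 → best response Moderate.
Fleet B against (Light, Heavy): payoffs 57, 77 → best response Moderate.
Fleet B against (Light, Max): payoffs 84, 97 → best response Moderate.
Fleet C against (Rest, Light): payoffs 94, 17, 30 → best response Moderate.
Fleet C against (Rest, Moderate): payoffs 75, 84, 86 → best response Max.
Fleet C against (Light, Light): payoffs 64, 19, 41 → best response Moderate.
Fleet C against (Light, Moderate): payoffs 17, 97, 70 → best response Heavy.
Mutual best responses: (Rest, Light, Moderate); (Light, Moderate, Heavy).

(Rest, Light, Moderate) and (Light, Moderate, Heavy)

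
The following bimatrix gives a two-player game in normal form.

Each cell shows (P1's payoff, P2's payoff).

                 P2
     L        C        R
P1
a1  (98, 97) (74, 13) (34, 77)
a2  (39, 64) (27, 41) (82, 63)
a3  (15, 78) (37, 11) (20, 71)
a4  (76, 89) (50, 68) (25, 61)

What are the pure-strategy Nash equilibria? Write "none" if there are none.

P1 against L: payoffs 98, 39, 15, 76 → best response a1.
P1 against C: payoffs 74, 27, 37, 50 → best response a1.
P1 against R: payoffs 34, 82, 20, 25 → best response a2.
P2 against a1: payoffs 97, 13, 77 → best response L.
P2 against a2: payoffs 64, 41, 63 → best response L.
P2 against a3: payoffs 78, 11, 71 → best response L.
P2 against a4: payoffs 89, 68, 61 → best response L.
Mutual best responses: (a1, L).

The unique pure-strategy Nash equilibrium is (a1, L).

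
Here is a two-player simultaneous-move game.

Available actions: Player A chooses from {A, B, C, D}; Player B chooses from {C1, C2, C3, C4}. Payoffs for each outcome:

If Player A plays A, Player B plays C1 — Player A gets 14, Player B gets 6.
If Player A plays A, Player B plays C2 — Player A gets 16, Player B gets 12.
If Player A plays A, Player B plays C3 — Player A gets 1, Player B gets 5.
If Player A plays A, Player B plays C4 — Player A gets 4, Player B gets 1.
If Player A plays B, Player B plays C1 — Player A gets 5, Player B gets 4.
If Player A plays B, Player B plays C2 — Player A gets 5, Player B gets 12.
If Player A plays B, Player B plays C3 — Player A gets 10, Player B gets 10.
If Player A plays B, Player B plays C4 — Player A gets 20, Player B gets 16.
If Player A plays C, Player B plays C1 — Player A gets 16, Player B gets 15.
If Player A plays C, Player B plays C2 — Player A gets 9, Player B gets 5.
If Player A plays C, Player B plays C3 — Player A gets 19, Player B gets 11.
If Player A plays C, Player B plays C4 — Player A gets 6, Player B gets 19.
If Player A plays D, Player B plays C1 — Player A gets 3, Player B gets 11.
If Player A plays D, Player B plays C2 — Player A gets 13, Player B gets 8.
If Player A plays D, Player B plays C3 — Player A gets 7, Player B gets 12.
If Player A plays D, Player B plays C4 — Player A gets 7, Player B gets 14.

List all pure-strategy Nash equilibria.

Check each profile: it is a Nash equilibrium iff no player can strictly gain by switching unilaterally.
(A, C1): Player A can switch to C (14 → 16). Not NE.
(A, C2): Player A gets 16, best alternative 13; Player B gets 12, best alternative 6. No profitable deviation — NE.
(A, C3): Player A can switch to B (1 → 10). Not NE.
(A, C4): Player A can switch to B (4 → 20). Not NE.
(B, C1): Player A can switch to A (5 → 14). Not NE.
(B, C2): Player A can switch to A (5 → 16). Not NE.
(B, C3): Player A can switch to C (10 → 19). Not NE.
(B, C4): Player A gets 20, best alternative 7; Player B gets 16, best alternative 12. No profitable deviation — NE.
(The remaining 8 profiles each have a profitable deviation by the same check.)

(A, C2) and (B, C4)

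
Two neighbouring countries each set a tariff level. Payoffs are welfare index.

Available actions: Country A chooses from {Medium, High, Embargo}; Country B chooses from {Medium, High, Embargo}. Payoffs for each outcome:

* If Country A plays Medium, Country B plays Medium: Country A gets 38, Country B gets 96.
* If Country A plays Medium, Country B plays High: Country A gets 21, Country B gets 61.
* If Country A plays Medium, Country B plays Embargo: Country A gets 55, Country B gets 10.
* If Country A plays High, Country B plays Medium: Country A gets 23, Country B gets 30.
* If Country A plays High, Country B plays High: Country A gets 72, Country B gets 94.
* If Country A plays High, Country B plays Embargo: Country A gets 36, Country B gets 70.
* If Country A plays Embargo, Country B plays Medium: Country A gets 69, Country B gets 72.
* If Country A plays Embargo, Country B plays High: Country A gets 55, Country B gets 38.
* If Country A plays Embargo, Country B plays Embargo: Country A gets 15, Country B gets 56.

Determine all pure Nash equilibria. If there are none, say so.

(Medium, Medium): Country A can switch to Embargo (38 → 69). Not NE.
(Medium, High): Country A can switch to High (21 → 72). Not NE.
(Medium, Embargo): Country B can switch to Medium (10 → 96). Not NE.
(High, Medium): Country A can switch to Medium (23 → 38). Not NE.
(High, High): Country A gets 72, best alternative 55; Country B gets 94, best alternative 70. No profitable deviation — NE.
(High, Embargo): Country A can switch to Medium (36 → 55). Not NE.
(Embargo, Medium): Country A gets 69, best alternative 38; Country B gets 72, best alternative 56. No profitable deviation — NE.
(Embargo, High): Country A can switch to High (55 → 72). Not NE.
(Embargo, Embargo): Country A can switch to Medium (15 → 55). Not NE.

(High, High) and (Embargo, Medium)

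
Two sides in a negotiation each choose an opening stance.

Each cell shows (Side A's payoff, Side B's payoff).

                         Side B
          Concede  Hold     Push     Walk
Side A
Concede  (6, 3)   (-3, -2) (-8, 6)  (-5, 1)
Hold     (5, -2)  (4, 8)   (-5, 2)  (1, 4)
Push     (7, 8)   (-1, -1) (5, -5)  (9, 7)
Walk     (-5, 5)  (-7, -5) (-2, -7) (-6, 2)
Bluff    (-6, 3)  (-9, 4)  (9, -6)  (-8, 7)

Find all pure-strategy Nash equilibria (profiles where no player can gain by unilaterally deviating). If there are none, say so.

Pure-strategy Nash equilibria: (Hold, Hold); (Push, Concede)

For each strategy profile, look for a profitable unilateral deviation.
(Concede, Concede): Side A can switch to Push (6 → 7). Not NE.
(Concede, Hold): Side A can switch to Hold (-3 → 4). Not NE.
(Concede, Push): Side A can switch to Hold (-8 → -5). Not NE.
(Concede, Walk): Side A can switch to Hold (-5 → 1). Not NE.
(Hold, Concede): Side A can switch to Concede (5 → 6). Not NE.
(Hold, Hold): Side A gets 4, best alternative -1; Side B gets 8, best alternative 4. No profitable deviation — NE.
(Hold, Push): Side A can switch to Push (-5 → 5). Not NE.
(Push, Concede): Side A gets 7, best alternative 6; Side B gets 8, best alternative 7. No profitable deviation — NE.
(The remaining 12 profiles each have a profitable deviation by the same check.)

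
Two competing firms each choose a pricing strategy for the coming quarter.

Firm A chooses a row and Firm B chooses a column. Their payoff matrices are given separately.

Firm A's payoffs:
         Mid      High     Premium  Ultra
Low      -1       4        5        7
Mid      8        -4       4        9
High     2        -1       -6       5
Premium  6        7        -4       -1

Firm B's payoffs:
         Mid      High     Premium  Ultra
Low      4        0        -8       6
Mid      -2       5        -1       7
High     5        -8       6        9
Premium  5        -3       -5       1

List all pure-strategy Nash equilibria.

Firm A against Mid: payoffs -1, 8, 2, 6 → best response Mid.
Firm A against High: payoffs 4, -4, -1, 7 → best response Premium.
Firm A against Premium: payoffs 5, 4, -6, -4 → best response Low.
Firm A against Ultra: payoffs 7, 9, 5, -1 → best response Mid.
Firm B against Low: payoffs 4, 0, -8, 6 → best response Ultra.
Firm B against Mid: payoffs -2, 5, -1, 7 → best response Ultra.
Firm B against High: payoffs 5, -8, 6, 9 → best response Ultra.
Firm B against Premium: payoffs 5, -3, -5, 1 → best response Mid.
Mutual best responses: (Mid, Ultra).

(Mid, Ultra)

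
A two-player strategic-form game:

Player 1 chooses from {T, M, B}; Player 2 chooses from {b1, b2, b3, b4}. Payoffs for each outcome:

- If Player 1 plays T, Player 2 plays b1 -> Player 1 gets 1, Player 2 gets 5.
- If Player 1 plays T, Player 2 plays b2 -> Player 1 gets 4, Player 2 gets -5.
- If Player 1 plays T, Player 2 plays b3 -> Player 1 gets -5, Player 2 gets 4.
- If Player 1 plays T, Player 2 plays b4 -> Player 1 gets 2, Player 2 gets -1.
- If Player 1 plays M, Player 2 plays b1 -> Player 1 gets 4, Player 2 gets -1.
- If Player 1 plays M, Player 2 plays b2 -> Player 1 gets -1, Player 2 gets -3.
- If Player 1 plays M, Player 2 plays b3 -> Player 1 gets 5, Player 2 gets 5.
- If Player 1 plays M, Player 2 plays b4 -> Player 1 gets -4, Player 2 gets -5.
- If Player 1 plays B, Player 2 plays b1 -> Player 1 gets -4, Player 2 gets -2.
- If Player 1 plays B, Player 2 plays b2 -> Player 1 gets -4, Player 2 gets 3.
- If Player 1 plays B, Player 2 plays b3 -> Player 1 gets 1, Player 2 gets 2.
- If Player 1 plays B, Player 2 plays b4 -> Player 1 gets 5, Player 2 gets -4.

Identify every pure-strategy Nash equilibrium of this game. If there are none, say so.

(M, b3)

Player 1 against b1: payoffs 1, 4, -4 → best response M.
Player 1 against b2: payoffs 4, -1, -4 → best response T.
Player 1 against b3: payoffs -5, 5, 1 → best response M.
Player 1 against b4: payoffs 2, -4, 5 → best response B.
Player 2 against T: payoffs 5, -5, 4, -1 → best response b1.
Player 2 against M: payoffs -1, -3, 5, -5 → best response b3.
Player 2 against B: payoffs -2, 3, 2, -4 → best response b2.
Mutual best responses: (M, b3).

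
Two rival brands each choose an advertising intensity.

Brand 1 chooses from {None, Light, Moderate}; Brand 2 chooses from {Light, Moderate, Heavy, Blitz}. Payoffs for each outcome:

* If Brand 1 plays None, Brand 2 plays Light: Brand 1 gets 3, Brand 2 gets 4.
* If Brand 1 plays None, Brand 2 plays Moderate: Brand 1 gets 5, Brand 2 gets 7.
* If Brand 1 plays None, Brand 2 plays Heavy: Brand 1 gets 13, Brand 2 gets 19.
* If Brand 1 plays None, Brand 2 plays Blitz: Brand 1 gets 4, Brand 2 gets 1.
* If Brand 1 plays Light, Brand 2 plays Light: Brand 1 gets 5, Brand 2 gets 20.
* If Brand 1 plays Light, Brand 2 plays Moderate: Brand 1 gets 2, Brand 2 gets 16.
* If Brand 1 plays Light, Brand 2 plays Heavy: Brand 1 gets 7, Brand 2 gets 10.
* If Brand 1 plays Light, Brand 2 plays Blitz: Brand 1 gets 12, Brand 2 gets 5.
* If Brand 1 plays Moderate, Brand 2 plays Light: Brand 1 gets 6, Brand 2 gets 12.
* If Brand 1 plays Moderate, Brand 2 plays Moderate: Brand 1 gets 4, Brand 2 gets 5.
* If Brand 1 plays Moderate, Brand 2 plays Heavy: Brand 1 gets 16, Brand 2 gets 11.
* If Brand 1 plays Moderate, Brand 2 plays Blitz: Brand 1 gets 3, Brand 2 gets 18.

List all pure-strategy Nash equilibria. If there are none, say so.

(None, Light): Brand 1 can switch to Light (3 → 5). Not NE.
(None, Moderate): Brand 2 can switch to Heavy (7 → 19). Not NE.
(None, Heavy): Brand 1 can switch to Moderate (13 → 16). Not NE.
(None, Blitz): Brand 1 can switch to Light (4 → 12). Not NE.
(Light, Light): Brand 1 can switch to Moderate (5 → 6). Not NE.
(Light, Moderate): Brand 1 can switch to None (2 → 5). Not NE.
(Light, Heavy): Brand 1 can switch to None (7 → 13). Not NE.
(Light, Blitz): Brand 2 can switch to Light (5 → 20). Not NE.
(The remaining 4 profiles each have a profitable deviation by the same check.)

This game has no pure Nash equilibrium.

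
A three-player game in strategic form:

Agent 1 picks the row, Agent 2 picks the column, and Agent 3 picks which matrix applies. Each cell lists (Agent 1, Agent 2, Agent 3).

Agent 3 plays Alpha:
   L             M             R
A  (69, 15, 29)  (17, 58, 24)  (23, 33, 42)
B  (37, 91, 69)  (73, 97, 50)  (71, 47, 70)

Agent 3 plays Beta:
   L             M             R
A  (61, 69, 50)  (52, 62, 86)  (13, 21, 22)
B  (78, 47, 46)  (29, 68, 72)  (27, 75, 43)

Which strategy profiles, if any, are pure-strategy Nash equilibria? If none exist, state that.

For each strategy profile, look for a profitable unilateral deviation.
(A, L, Alpha): Agent 2 can switch to M (15 → 58). Not NE.
(A, L, Beta): Agent 1 can switch to B (61 → 78). Not NE.
(A, M, Alpha): Agent 1 can switch to B (17 → 73). Not NE.
(A, M, Beta): Agent 2 can switch to L (62 → 69). Not NE.
(A, R, Alpha): Agent 1 can switch to B (23 → 71). Not NE.
(A, R, Beta): Agent 1 can switch to B (13 → 27). Not NE.
(B, L, Alpha): Agent 1 can switch to A (37 → 69). Not NE.
(B, L, Beta): Agent 2 can switch to M (47 → 68). Not NE.
(B, M, Alpha): Agent 3 can switch to Beta (50 → 72). Not NE.
(B, M, Beta): Agent 1 can switch to A (29 → 52). Not NE.
(The remaining 2 profiles each have a profitable deviation by the same check.)

There is no pure-strategy Nash equilibrium.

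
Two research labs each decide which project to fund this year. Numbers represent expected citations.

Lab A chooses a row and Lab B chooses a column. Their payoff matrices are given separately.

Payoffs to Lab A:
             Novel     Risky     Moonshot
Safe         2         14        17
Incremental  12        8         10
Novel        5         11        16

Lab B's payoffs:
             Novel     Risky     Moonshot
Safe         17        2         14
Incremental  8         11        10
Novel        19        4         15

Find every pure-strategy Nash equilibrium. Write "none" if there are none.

There is no pure-strategy Nash equilibrium.

For each player, find the best response to each opponent profile; mutual best responses are the pure NE.
Lab A against Novel: payoffs 2, 12, 5 → best response Incremental.
Lab A against Risky: payoffs 14, 8, 11 → best response Safe.
Lab A against Moonshot: payoffs 17, 10, 16 → best response Safe.
Lab B against Safe: payoffs 17, 2, 14 → best response Novel.
Lab B against Incremental: payoffs 8, 11, 10 → best response Risky.
Lab B against Novel: payoffs 19, 4, 15 → best response Novel.
No profile is a mutual best response for all players.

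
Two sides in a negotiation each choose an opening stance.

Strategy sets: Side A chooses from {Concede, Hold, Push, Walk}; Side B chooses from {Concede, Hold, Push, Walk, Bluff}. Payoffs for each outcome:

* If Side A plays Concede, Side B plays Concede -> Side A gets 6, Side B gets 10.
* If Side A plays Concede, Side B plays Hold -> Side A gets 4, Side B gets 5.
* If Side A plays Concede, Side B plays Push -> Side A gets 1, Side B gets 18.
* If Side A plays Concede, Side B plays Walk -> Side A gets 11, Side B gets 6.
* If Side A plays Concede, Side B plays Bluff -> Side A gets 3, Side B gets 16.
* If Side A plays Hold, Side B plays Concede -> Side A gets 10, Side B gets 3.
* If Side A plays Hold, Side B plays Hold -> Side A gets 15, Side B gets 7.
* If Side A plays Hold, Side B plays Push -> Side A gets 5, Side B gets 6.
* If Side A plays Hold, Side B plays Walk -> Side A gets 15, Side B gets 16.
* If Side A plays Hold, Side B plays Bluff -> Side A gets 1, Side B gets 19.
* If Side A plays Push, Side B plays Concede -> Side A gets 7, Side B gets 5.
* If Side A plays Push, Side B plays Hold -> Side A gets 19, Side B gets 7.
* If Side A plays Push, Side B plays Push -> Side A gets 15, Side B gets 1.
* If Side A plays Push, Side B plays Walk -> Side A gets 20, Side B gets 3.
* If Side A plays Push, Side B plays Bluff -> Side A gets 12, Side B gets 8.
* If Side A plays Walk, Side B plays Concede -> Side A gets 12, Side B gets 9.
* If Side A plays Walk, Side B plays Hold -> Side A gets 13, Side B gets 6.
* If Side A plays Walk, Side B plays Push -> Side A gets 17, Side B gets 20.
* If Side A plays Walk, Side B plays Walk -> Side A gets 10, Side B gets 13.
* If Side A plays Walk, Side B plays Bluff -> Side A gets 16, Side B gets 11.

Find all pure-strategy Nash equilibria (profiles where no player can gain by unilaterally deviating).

For each strategy profile, look for a profitable unilateral deviation.
(Concede, Concede): Side A can switch to Hold (6 → 10). Not NE.
(Concede, Hold): Side A can switch to Hold (4 → 15). Not NE.
(Concede, Push): Side A can switch to Hold (1 → 5). Not NE.
(Concede, Walk): Side A can switch to Hold (11 → 15). Not NE.
(Concede, Bluff): Side A can switch to Push (3 → 12). Not NE.
(Hold, Concede): Side A can switch to Walk (10 → 12). Not NE.
(Hold, Hold): Side A can switch to Push (15 → 19). Not NE.
(Hold, Push): Side A can switch to Push (5 → 15). Not NE.
(Walk, Push): Side A gets 17, best alternative 15; Side B gets 20, best alternative 13. No profitable deviation — NE.
(The remaining 11 profiles each have a profitable deviation by the same check.)

The unique pure-strategy Nash equilibrium is (Walk, Push).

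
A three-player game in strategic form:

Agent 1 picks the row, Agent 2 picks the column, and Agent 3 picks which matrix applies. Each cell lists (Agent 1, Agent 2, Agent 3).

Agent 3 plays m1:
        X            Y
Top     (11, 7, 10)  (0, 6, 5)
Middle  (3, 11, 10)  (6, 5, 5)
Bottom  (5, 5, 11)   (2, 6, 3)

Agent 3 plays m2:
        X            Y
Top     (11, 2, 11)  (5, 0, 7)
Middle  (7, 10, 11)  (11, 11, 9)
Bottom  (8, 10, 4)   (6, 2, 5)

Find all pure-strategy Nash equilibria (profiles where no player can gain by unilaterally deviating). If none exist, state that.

(Top, X, m2) and (Middle, Y, m2)

Check each profile: it is a Nash equilibrium iff no player can strictly gain by switching unilaterally.
(Top, X, m1): Agent 3 can switch to m2 (10 → 11). Not NE.
(Top, X, m2): Agent 1 gets 11, best alternative 8; Agent 2 gets 2, best alternative 0; Agent 3 gets 11, best alternative 10. No profitable deviation — NE.
(Top, Y, m1): Agent 1 can switch to Middle (0 → 6). Not NE.
(Top, Y, m2): Agent 1 can switch to Middle (5 → 11). Not NE.
(Middle, X, m1): Agent 1 can switch to Top (3 → 11). Not NE.
(Middle, X, m2): Agent 1 can switch to Top (7 → 11). Not NE.
(Middle, Y, m1): Agent 2 can switch to X (5 → 11). Not NE.
(Middle, Y, m2): Agent 1 gets 11, best alternative 6; Agent 2 gets 11, best alternative 10; Agent 3 gets 9, best alternative 5. No profitable deviation — NE.
(Bottom, X, m1): Agent 1 can switch to Top (5 → 11). Not NE.
(Bottom, X, m2): Agent 1 can switch to Top (8 → 11). Not NE.
(Bottom, Y, m1): Agent 1 can switch to Middle (2 → 6). Not NE.
(Bottom, Y, m2): Agent 1 can switch to Middle (6 → 11). Not NE.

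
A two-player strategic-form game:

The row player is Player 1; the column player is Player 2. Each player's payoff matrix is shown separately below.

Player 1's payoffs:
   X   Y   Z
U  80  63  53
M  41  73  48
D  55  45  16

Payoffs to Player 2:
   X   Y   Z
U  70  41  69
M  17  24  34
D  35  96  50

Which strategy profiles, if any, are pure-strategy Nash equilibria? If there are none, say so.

Pure NE: (U, X)

(U, X): Player 1 gets 80, best alternative 55; Player 2 gets 70, best alternative 69. No profitable deviation — NE.
(U, Y): Player 1 can switch to M (63 → 73). Not NE.
(U, Z): Player 2 can switch to X (69 → 70). Not NE.
(M, X): Player 1 can switch to U (41 → 80). Not NE.
(M, Y): Player 2 can switch to Z (24 → 34). Not NE.
(M, Z): Player 1 can switch to U (48 → 53). Not NE.
(D, X): Player 1 can switch to U (55 → 80). Not NE.
(D, Y): Player 1 can switch to U (45 → 63). Not NE.
(D, Z): Player 1 can switch to U (16 → 53). Not NE.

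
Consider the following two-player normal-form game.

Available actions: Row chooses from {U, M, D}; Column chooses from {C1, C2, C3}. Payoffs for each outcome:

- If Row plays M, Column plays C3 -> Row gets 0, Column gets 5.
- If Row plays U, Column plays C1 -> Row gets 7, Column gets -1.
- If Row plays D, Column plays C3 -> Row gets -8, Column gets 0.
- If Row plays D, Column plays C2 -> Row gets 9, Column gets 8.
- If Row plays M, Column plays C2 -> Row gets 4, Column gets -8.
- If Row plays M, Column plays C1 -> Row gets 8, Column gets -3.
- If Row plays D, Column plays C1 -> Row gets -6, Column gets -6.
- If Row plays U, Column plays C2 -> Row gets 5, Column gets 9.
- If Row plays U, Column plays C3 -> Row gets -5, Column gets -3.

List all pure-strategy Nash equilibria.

The pure Nash equilibria are (M, C3), (D, C2).

(U, C1): Row can switch to M (7 → 8). Not NE.
(U, C2): Row can switch to D (5 → 9). Not NE.
(U, C3): Row can switch to M (-5 → 0). Not NE.
(M, C1): Column can switch to C3 (-3 → 5). Not NE.
(M, C2): Row can switch to U (4 → 5). Not NE.
(M, C3): Row gets 0, best alternative -5; Column gets 5, best alternative -3. No profitable deviation — NE.
(D, C1): Row can switch to U (-6 → 7). Not NE.
(D, C2): Row gets 9, best alternative 5; Column gets 8, best alternative 0. No profitable deviation — NE.
(D, C3): Row can switch to U (-8 → -5). Not NE.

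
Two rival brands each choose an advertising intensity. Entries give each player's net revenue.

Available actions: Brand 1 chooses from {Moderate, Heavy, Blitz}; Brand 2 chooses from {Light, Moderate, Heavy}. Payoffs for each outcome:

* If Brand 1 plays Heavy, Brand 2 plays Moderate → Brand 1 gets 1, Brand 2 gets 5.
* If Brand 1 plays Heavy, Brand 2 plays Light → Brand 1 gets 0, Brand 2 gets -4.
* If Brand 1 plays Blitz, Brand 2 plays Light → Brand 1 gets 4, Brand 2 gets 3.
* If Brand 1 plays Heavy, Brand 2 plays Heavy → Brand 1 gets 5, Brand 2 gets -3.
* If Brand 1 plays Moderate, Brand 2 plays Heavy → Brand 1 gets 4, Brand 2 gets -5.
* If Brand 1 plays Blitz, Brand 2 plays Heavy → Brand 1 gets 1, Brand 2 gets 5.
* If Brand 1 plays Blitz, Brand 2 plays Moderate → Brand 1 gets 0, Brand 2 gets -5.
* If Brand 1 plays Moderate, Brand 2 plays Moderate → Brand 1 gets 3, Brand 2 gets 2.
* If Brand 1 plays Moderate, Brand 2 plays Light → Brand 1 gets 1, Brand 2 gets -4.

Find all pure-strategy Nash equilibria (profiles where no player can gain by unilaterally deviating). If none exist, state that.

(Moderate, Moderate)

Brand 1 against Light: payoffs 1, 0, 4 → best response Blitz.
Brand 1 against Moderate: payoffs 3, 1, 0 → best response Moderate.
Brand 1 against Heavy: payoffs 4, 5, 1 → best response Heavy.
Brand 2 against Moderate: payoffs -4, 2, -5 → best response Moderate.
Brand 2 against Heavy: payoffs -4, 5, -3 → best response Moderate.
Brand 2 against Blitz: payoffs 3, -5, 5 → best response Heavy.
Mutual best responses: (Moderate, Moderate).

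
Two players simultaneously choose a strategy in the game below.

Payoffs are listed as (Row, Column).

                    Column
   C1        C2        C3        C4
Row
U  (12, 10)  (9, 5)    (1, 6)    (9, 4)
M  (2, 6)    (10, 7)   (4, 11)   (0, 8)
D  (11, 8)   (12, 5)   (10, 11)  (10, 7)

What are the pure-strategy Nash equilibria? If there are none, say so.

Pure-strategy Nash equilibria: (U, C1); (D, C3)

Check each profile: it is a Nash equilibrium iff no player can strictly gain by switching unilaterally.
(U, C1): Row gets 12, best alternative 11; Column gets 10, best alternative 6. No profitable deviation — NE.
(U, C2): Row can switch to M (9 → 10). Not NE.
(U, C3): Row can switch to M (1 → 4). Not NE.
(U, C4): Row can switch to D (9 → 10). Not NE.
(M, C1): Row can switch to U (2 → 12). Not NE.
(M, C2): Row can switch to D (10 → 12). Not NE.
(M, C3): Row can switch to D (4 → 10). Not NE.
(M, C4): Row can switch to U (0 → 9). Not NE.
(D, C1): Row can switch to U (11 → 12). Not NE.
(D, C2): Column can switch to C1 (5 → 8). Not NE.
(D, C3): Row gets 10, best alternative 4; Column gets 11, best alternative 8. No profitable deviation — NE.
(D, C4): Column can switch to C1 (7 → 8). Not NE.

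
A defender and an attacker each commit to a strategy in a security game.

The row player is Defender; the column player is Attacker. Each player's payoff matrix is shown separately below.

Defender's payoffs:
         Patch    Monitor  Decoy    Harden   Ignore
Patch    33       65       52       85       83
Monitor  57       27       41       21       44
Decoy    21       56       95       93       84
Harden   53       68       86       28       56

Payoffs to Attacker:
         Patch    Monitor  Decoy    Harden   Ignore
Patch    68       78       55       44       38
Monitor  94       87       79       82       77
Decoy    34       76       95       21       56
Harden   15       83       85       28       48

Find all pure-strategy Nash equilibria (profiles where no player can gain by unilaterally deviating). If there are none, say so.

For each strategy profile, look for a profitable unilateral deviation.
(Patch, Patch): Defender can switch to Monitor (33 → 57). Not NE.
(Patch, Monitor): Defender can switch to Harden (65 → 68). Not NE.
(Patch, Decoy): Defender can switch to Decoy (52 → 95). Not NE.
(Patch, Harden): Defender can switch to Decoy (85 → 93). Not NE.
(Patch, Ignore): Defender can switch to Decoy (83 → 84). Not NE.
(Monitor, Patch): Defender gets 57, best alternative 53; Attacker gets 94, best alternative 87. No profitable deviation — NE.
(Monitor, Monitor): Defender can switch to Patch (27 → 65). Not NE.
(Decoy, Decoy): Defender gets 95, best alternative 86; Attacker gets 95, best alternative 76. No profitable deviation — NE.
(The remaining 12 profiles each have a profitable deviation by the same check.)

Pure-strategy Nash equilibria: (Monitor, Patch) and (Decoy, Decoy)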